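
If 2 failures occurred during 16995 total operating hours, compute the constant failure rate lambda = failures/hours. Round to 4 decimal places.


failures = 2
total_hours = 16995
lambda = 2 / 16995
lambda = 0.0001

0.0001


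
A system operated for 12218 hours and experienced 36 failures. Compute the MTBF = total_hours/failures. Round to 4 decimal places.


total_hours = 12218
failures = 36
MTBF = 12218 / 36
MTBF = 339.3889

339.3889


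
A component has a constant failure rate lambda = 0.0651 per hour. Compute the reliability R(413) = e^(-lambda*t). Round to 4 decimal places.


lambda = 0.0651
t = 413
lambda * t = 26.8863
R(t) = e^(-26.8863)
R(t) = 0.0

0.0


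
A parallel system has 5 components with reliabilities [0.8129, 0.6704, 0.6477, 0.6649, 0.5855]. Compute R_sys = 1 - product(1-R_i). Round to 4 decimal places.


Components: [0.8129, 0.6704, 0.6477, 0.6649, 0.5855]
(1 - 0.8129) = 0.1871, running product = 0.1871
(1 - 0.6704) = 0.3296, running product = 0.0617
(1 - 0.6477) = 0.3523, running product = 0.0217
(1 - 0.6649) = 0.3351, running product = 0.0073
(1 - 0.5855) = 0.4145, running product = 0.003
Product of (1-R_i) = 0.003
R_sys = 1 - 0.003 = 0.997

0.997


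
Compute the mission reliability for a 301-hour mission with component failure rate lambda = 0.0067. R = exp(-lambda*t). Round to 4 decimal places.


lambda = 0.0067
mission_time = 301
lambda * t = 0.0067 * 301 = 2.0167
R = exp(-2.0167)
R = 0.1331

0.1331


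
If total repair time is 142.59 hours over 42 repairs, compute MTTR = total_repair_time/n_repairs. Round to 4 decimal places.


total_repair_time = 142.59
n_repairs = 42
MTTR = 142.59 / 42
MTTR = 3.395

3.395


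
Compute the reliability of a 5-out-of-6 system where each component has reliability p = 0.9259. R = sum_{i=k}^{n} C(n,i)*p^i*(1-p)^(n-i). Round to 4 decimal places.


k = 5, n = 6, p = 0.9259
i=5: C(6,5)=6 * 0.9259^5 * 0.0741^1 = 0.3025
i=6: C(6,6)=1 * 0.9259^6 * 0.0741^0 = 0.6301
R = sum of terms = 0.9326

0.9326


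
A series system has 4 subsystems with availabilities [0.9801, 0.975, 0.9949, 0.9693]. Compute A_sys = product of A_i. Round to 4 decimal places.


Subsystems: [0.9801, 0.975, 0.9949, 0.9693]
After subsystem 1 (A=0.9801): product = 0.9801
After subsystem 2 (A=0.975): product = 0.9556
After subsystem 3 (A=0.9949): product = 0.9507
After subsystem 4 (A=0.9693): product = 0.9215
A_sys = 0.9215

0.9215


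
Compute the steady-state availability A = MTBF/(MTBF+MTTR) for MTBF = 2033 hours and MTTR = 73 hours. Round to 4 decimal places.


MTBF = 2033
MTTR = 73
MTBF + MTTR = 2106
A = 2033 / 2106
A = 0.9653

0.9653


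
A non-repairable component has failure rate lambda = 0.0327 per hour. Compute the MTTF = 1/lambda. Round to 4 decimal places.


lambda = 0.0327
MTTF = 1 / 0.0327
MTTF = 30.581

30.581


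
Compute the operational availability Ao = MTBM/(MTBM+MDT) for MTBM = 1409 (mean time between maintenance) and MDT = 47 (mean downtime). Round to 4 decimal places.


MTBM = 1409
MDT = 47
MTBM + MDT = 1456
Ao = 1409 / 1456
Ao = 0.9677

0.9677


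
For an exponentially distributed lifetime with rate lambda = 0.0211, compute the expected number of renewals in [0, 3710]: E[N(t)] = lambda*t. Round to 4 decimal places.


lambda = 0.0211
t = 3710
E[N(t)] = lambda * t
E[N(t)] = 0.0211 * 3710
E[N(t)] = 78.281

78.281


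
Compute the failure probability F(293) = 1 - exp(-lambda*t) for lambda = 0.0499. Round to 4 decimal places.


lambda = 0.0499, t = 293
lambda * t = 14.6207
exp(-14.6207) = 0.0
F(t) = 1 - 0.0
F(t) = 1.0

1.0


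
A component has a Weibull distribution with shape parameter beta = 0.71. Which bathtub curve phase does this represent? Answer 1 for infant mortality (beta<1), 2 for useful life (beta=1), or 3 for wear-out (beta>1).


beta = 0.71
Compare beta to 1:
beta < 1 => infant mortality (phase 1)
beta = 1 => useful life (phase 2)
beta > 1 => wear-out (phase 3)
Since beta = 0.71, this is infant mortality (decreasing failure rate)
Phase = 1

1


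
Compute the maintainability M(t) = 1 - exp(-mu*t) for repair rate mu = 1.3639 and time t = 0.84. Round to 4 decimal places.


mu = 1.3639, t = 0.84
mu * t = 1.3639 * 0.84 = 1.1457
exp(-1.1457) = 0.318
M(t) = 1 - 0.318
M(t) = 0.682

0.682


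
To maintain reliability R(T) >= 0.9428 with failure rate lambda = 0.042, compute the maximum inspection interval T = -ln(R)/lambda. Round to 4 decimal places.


R_target = 0.9428
lambda = 0.042
-ln(0.9428) = 0.0589
T = 0.0589 / 0.042
T = 1.4024

1.4024


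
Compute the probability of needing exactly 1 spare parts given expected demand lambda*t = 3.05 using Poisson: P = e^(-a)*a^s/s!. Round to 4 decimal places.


a = 3.05, s = 1
e^(-a) = e^(-3.05) = 0.0474
a^s = 3.05^1 = 3.05
s! = 1
P = 0.0474 * 3.05 / 1
P = 0.1444

0.1444


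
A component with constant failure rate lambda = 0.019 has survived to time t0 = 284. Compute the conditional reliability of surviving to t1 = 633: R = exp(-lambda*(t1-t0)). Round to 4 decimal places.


lambda = 0.019
t0 = 284, t1 = 633
t1 - t0 = 349
lambda * (t1-t0) = 0.019 * 349 = 6.631
R = exp(-6.631)
R = 0.0013

0.0013


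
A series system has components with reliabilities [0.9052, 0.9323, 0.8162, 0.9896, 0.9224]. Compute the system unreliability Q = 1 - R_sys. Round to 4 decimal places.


Components: [0.9052, 0.9323, 0.8162, 0.9896, 0.9224]
After component 1: product = 0.9052
After component 2: product = 0.8439
After component 3: product = 0.6888
After component 4: product = 0.6816
After component 5: product = 0.6287
R_sys = 0.6287
Q = 1 - 0.6287 = 0.3713

0.3713


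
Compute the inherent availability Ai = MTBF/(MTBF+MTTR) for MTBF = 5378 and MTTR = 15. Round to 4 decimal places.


MTBF = 5378
MTTR = 15
MTBF + MTTR = 5393
Ai = 5378 / 5393
Ai = 0.9972

0.9972


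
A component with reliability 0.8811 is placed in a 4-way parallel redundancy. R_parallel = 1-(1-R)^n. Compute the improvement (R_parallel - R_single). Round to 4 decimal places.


R_single = 0.8811, n = 4
1 - R_single = 0.1189
(1 - R_single)^n = 0.1189^4 = 0.0002
R_parallel = 1 - 0.0002 = 0.9998
Improvement = 0.9998 - 0.8811
Improvement = 0.1187

0.1187


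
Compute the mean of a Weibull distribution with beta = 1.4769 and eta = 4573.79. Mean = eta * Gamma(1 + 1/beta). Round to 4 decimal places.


beta = 1.4769, eta = 4573.79
1/beta = 0.6771
1 + 1/beta = 1.6771
Gamma(1.6771) = 0.9045
Mean = 4573.79 * 0.9045
Mean = 4136.983

4136.983


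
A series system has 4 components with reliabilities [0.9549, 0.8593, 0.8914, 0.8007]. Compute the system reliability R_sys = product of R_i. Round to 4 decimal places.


Components: [0.9549, 0.8593, 0.8914, 0.8007]
After component 1 (R=0.9549): product = 0.9549
After component 2 (R=0.8593): product = 0.8205
After component 3 (R=0.8914): product = 0.7314
After component 4 (R=0.8007): product = 0.5857
R_sys = 0.5857

0.5857


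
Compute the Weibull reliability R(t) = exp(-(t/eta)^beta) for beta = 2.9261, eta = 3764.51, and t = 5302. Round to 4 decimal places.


beta = 2.9261, eta = 3764.51, t = 5302
t/eta = 5302 / 3764.51 = 1.4084
(t/eta)^beta = 1.4084^2.9261 = 2.724
R(t) = exp(-2.724)
R(t) = 0.0656

0.0656


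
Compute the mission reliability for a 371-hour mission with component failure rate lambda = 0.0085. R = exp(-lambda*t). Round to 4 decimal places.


lambda = 0.0085
mission_time = 371
lambda * t = 0.0085 * 371 = 3.1535
R = exp(-3.1535)
R = 0.0427

0.0427


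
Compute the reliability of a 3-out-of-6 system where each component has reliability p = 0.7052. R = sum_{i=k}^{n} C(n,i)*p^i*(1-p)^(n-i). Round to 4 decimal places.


k = 3, n = 6, p = 0.7052
i=3: C(6,3)=20 * 0.7052^3 * 0.2948^3 = 0.1797
i=4: C(6,4)=15 * 0.7052^4 * 0.2948^2 = 0.3224
i=5: C(6,5)=6 * 0.7052^5 * 0.2948^1 = 0.3085
i=6: C(6,6)=1 * 0.7052^6 * 0.2948^0 = 0.123
R = sum of terms = 0.9336

0.9336


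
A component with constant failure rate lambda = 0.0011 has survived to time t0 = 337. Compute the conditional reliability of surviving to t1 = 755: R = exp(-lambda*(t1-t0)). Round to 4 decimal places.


lambda = 0.0011
t0 = 337, t1 = 755
t1 - t0 = 418
lambda * (t1-t0) = 0.0011 * 418 = 0.4598
R = exp(-0.4598)
R = 0.6314

0.6314


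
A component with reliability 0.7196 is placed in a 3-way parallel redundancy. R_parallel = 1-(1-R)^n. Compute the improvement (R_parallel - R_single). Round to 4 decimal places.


R_single = 0.7196, n = 3
1 - R_single = 0.2804
(1 - R_single)^n = 0.2804^3 = 0.022
R_parallel = 1 - 0.022 = 0.978
Improvement = 0.978 - 0.7196
Improvement = 0.2584

0.2584


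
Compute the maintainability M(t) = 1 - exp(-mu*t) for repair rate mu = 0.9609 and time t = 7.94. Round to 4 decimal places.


mu = 0.9609, t = 7.94
mu * t = 0.9609 * 7.94 = 7.6295
exp(-7.6295) = 0.0005
M(t) = 1 - 0.0005
M(t) = 0.9995

0.9995


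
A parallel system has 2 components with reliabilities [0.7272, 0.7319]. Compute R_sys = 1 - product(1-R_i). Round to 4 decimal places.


Components: [0.7272, 0.7319]
(1 - 0.7272) = 0.2728, running product = 0.2728
(1 - 0.7319) = 0.2681, running product = 0.0731
Product of (1-R_i) = 0.0731
R_sys = 1 - 0.0731 = 0.9269

0.9269


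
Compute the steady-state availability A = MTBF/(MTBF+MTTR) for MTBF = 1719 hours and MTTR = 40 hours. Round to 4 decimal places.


MTBF = 1719
MTTR = 40
MTBF + MTTR = 1759
A = 1719 / 1759
A = 0.9773

0.9773


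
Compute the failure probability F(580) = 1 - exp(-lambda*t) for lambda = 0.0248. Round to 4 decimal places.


lambda = 0.0248, t = 580
lambda * t = 14.384
exp(-14.384) = 0.0
F(t) = 1 - 0.0
F(t) = 1.0

1.0


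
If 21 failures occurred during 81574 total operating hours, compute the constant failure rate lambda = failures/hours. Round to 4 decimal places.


failures = 21
total_hours = 81574
lambda = 21 / 81574
lambda = 0.0003

0.0003


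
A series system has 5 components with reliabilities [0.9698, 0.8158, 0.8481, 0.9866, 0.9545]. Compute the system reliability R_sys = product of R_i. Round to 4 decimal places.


Components: [0.9698, 0.8158, 0.8481, 0.9866, 0.9545]
After component 1 (R=0.9698): product = 0.9698
After component 2 (R=0.8158): product = 0.7912
After component 3 (R=0.8481): product = 0.671
After component 4 (R=0.9866): product = 0.662
After component 5 (R=0.9545): product = 0.6319
R_sys = 0.6319

0.6319


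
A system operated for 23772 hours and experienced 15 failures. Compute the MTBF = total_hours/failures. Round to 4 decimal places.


total_hours = 23772
failures = 15
MTBF = 23772 / 15
MTBF = 1584.8

1584.8


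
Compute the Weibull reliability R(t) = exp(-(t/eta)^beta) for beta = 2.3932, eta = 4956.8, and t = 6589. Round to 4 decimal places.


beta = 2.3932, eta = 4956.8, t = 6589
t/eta = 6589 / 4956.8 = 1.3293
(t/eta)^beta = 1.3293^2.3932 = 1.9763
R(t) = exp(-1.9763)
R(t) = 0.1386

0.1386


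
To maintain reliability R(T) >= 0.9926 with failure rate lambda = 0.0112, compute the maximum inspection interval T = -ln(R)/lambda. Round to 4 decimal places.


R_target = 0.9926
lambda = 0.0112
-ln(0.9926) = 0.0074
T = 0.0074 / 0.0112
T = 0.6632

0.6632


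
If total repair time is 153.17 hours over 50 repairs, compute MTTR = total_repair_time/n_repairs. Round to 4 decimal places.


total_repair_time = 153.17
n_repairs = 50
MTTR = 153.17 / 50
MTTR = 3.0634

3.0634


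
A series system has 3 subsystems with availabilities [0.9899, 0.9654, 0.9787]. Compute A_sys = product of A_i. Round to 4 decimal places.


Subsystems: [0.9899, 0.9654, 0.9787]
After subsystem 1 (A=0.9899): product = 0.9899
After subsystem 2 (A=0.9654): product = 0.9556
After subsystem 3 (A=0.9787): product = 0.9353
A_sys = 0.9353

0.9353


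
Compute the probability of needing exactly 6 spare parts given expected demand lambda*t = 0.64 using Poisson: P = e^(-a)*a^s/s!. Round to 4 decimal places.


a = 0.64, s = 6
e^(-a) = e^(-0.64) = 0.5273
a^s = 0.64^6 = 0.0687
s! = 720
P = 0.5273 * 0.0687 / 720
P = 0.0001

0.0001


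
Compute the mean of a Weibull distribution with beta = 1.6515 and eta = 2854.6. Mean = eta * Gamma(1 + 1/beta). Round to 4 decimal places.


beta = 1.6515, eta = 2854.6
1/beta = 0.6055
1 + 1/beta = 1.6055
Gamma(1.6055) = 0.8941
Mean = 2854.6 * 0.8941
Mean = 2552.4343

2552.4343


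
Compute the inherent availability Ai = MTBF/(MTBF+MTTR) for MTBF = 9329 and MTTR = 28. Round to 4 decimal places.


MTBF = 9329
MTTR = 28
MTBF + MTTR = 9357
Ai = 9329 / 9357
Ai = 0.997

0.997


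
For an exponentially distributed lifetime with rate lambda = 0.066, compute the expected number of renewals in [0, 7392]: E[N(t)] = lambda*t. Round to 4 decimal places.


lambda = 0.066
t = 7392
E[N(t)] = lambda * t
E[N(t)] = 0.066 * 7392
E[N(t)] = 487.872

487.872


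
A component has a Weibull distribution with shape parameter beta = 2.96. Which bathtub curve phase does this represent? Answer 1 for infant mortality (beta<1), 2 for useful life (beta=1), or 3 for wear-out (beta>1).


beta = 2.96
Compare beta to 1:
beta < 1 => infant mortality (phase 1)
beta = 1 => useful life (phase 2)
beta > 1 => wear-out (phase 3)
Since beta = 2.96, this is wear-out (increasing failure rate)
Phase = 3

3


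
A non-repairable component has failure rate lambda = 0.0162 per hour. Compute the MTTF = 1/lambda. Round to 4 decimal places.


lambda = 0.0162
MTTF = 1 / 0.0162
MTTF = 61.7284

61.7284


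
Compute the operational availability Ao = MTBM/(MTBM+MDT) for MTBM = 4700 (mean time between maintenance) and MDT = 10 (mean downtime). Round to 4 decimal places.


MTBM = 4700
MDT = 10
MTBM + MDT = 4710
Ao = 4700 / 4710
Ao = 0.9979

0.9979


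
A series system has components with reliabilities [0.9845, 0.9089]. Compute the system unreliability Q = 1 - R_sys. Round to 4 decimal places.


Components: [0.9845, 0.9089]
After component 1: product = 0.9845
After component 2: product = 0.8948
R_sys = 0.8948
Q = 1 - 0.8948 = 0.1052

0.1052


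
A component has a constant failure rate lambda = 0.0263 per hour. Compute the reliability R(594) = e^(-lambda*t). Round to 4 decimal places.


lambda = 0.0263
t = 594
lambda * t = 15.6222
R(t) = e^(-15.6222)
R(t) = 0.0

0.0


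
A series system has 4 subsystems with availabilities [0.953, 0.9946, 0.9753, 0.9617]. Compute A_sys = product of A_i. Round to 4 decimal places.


Subsystems: [0.953, 0.9946, 0.9753, 0.9617]
After subsystem 1 (A=0.953): product = 0.953
After subsystem 2 (A=0.9946): product = 0.9479
After subsystem 3 (A=0.9753): product = 0.9244
After subsystem 4 (A=0.9617): product = 0.889
A_sys = 0.889

0.889


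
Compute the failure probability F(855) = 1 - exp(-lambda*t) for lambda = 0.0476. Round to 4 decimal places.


lambda = 0.0476, t = 855
lambda * t = 40.698
exp(-40.698) = 0.0
F(t) = 1 - 0.0
F(t) = 1.0

1.0


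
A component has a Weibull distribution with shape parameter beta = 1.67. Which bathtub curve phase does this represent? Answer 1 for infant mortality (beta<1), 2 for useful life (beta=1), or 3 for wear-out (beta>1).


beta = 1.67
Compare beta to 1:
beta < 1 => infant mortality (phase 1)
beta = 1 => useful life (phase 2)
beta > 1 => wear-out (phase 3)
Since beta = 1.67, this is wear-out (increasing failure rate)
Phase = 3

3


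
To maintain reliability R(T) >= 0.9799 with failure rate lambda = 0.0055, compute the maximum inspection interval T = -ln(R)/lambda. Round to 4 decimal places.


R_target = 0.9799
lambda = 0.0055
-ln(0.9799) = 0.0203
T = 0.0203 / 0.0055
T = 3.6918

3.6918


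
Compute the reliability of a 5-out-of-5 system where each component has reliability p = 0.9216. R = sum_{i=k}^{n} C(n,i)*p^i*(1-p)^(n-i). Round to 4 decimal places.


k = 5, n = 5, p = 0.9216
i=5: C(5,5)=1 * 0.9216^5 * 0.0784^0 = 0.6648
R = sum of terms = 0.6648

0.6648


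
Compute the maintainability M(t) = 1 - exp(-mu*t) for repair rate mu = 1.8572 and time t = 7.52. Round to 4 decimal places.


mu = 1.8572, t = 7.52
mu * t = 1.8572 * 7.52 = 13.9661
exp(-13.9661) = 0.0
M(t) = 1 - 0.0
M(t) = 1.0

1.0


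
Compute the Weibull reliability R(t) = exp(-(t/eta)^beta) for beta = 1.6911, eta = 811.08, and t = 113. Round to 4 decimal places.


beta = 1.6911, eta = 811.08, t = 113
t/eta = 113 / 811.08 = 0.1393
(t/eta)^beta = 0.1393^1.6911 = 0.0357
R(t) = exp(-0.0357)
R(t) = 0.9649

0.9649


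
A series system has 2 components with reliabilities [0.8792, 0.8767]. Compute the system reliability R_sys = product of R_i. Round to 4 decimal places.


Components: [0.8792, 0.8767]
After component 1 (R=0.8792): product = 0.8792
After component 2 (R=0.8767): product = 0.7708
R_sys = 0.7708

0.7708


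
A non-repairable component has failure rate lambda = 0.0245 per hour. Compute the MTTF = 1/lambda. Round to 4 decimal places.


lambda = 0.0245
MTTF = 1 / 0.0245
MTTF = 40.8163

40.8163


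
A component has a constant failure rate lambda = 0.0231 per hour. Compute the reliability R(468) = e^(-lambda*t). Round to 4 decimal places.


lambda = 0.0231
t = 468
lambda * t = 10.8108
R(t) = e^(-10.8108)
R(t) = 0.0

0.0


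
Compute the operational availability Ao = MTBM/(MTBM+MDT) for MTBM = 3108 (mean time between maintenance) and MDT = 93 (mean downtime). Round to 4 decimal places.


MTBM = 3108
MDT = 93
MTBM + MDT = 3201
Ao = 3108 / 3201
Ao = 0.9709

0.9709


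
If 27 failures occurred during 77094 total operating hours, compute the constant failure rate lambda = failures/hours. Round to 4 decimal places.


failures = 27
total_hours = 77094
lambda = 27 / 77094
lambda = 0.0004

0.0004


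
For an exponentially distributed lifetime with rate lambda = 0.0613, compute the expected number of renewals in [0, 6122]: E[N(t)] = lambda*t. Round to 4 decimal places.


lambda = 0.0613
t = 6122
E[N(t)] = lambda * t
E[N(t)] = 0.0613 * 6122
E[N(t)] = 375.2786

375.2786


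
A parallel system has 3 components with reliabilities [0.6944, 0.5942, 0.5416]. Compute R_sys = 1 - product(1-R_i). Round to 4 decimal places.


Components: [0.6944, 0.5942, 0.5416]
(1 - 0.6944) = 0.3056, running product = 0.3056
(1 - 0.5942) = 0.4058, running product = 0.124
(1 - 0.5416) = 0.4584, running product = 0.0568
Product of (1-R_i) = 0.0568
R_sys = 1 - 0.0568 = 0.9432

0.9432


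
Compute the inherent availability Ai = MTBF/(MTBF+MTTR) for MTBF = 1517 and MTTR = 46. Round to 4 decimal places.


MTBF = 1517
MTTR = 46
MTBF + MTTR = 1563
Ai = 1517 / 1563
Ai = 0.9706

0.9706


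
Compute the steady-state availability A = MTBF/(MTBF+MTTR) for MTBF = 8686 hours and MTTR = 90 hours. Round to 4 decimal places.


MTBF = 8686
MTTR = 90
MTBF + MTTR = 8776
A = 8686 / 8776
A = 0.9897

0.9897


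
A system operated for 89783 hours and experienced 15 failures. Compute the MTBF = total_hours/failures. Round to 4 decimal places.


total_hours = 89783
failures = 15
MTBF = 89783 / 15
MTBF = 5985.5333

5985.5333


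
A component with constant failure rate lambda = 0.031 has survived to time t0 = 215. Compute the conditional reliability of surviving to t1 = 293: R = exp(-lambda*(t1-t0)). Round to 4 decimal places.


lambda = 0.031
t0 = 215, t1 = 293
t1 - t0 = 78
lambda * (t1-t0) = 0.031 * 78 = 2.418
R = exp(-2.418)
R = 0.0891

0.0891


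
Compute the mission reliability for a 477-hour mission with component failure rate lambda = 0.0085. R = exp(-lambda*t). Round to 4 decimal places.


lambda = 0.0085
mission_time = 477
lambda * t = 0.0085 * 477 = 4.0545
R = exp(-4.0545)
R = 0.0173

0.0173


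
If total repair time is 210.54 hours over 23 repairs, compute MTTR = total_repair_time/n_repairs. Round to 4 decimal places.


total_repair_time = 210.54
n_repairs = 23
MTTR = 210.54 / 23
MTTR = 9.1539

9.1539


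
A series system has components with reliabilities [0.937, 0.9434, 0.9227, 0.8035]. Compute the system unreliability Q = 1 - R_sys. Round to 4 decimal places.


Components: [0.937, 0.9434, 0.9227, 0.8035]
After component 1: product = 0.937
After component 2: product = 0.884
After component 3: product = 0.8156
After component 4: product = 0.6554
R_sys = 0.6554
Q = 1 - 0.6554 = 0.3446

0.3446


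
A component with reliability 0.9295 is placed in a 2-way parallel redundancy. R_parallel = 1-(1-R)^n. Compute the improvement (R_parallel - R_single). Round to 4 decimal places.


R_single = 0.9295, n = 2
1 - R_single = 0.0705
(1 - R_single)^n = 0.0705^2 = 0.005
R_parallel = 1 - 0.005 = 0.995
Improvement = 0.995 - 0.9295
Improvement = 0.0655

0.0655


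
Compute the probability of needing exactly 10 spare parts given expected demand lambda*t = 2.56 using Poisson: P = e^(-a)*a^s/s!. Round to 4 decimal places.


a = 2.56, s = 10
e^(-a) = e^(-2.56) = 0.0773
a^s = 2.56^10 = 12089.2582
s! = 3628800
P = 0.0773 * 12089.2582 / 3628800
P = 0.0003

0.0003


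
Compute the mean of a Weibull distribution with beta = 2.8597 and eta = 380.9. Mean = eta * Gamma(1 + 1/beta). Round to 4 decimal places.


beta = 2.8597, eta = 380.9
1/beta = 0.3497
1 + 1/beta = 1.3497
Gamma(1.3497) = 0.8912
Mean = 380.9 * 0.8912
Mean = 339.4517

339.4517


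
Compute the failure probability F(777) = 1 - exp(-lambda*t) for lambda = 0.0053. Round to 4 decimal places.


lambda = 0.0053, t = 777
lambda * t = 4.1181
exp(-4.1181) = 0.0163
F(t) = 1 - 0.0163
F(t) = 0.9837

0.9837


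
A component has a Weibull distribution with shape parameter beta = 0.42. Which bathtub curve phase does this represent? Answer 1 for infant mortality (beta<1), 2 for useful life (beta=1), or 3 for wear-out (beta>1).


beta = 0.42
Compare beta to 1:
beta < 1 => infant mortality (phase 1)
beta = 1 => useful life (phase 2)
beta > 1 => wear-out (phase 3)
Since beta = 0.42, this is infant mortality (decreasing failure rate)
Phase = 1

1


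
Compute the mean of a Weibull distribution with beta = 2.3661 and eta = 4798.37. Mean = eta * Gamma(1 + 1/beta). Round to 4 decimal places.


beta = 2.3661, eta = 4798.37
1/beta = 0.4226
1 + 1/beta = 1.4226
Gamma(1.4226) = 0.8863
Mean = 4798.37 * 0.8863
Mean = 4252.6174

4252.6174


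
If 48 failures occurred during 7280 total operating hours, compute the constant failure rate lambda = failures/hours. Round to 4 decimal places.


failures = 48
total_hours = 7280
lambda = 48 / 7280
lambda = 0.0066

0.0066


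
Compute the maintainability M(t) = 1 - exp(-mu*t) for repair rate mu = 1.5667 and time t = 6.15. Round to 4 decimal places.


mu = 1.5667, t = 6.15
mu * t = 1.5667 * 6.15 = 9.6352
exp(-9.6352) = 0.0001
M(t) = 1 - 0.0001
M(t) = 0.9999

0.9999


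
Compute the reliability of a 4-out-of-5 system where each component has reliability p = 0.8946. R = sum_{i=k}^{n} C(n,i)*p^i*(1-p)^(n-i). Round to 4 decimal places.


k = 4, n = 5, p = 0.8946
i=4: C(5,4)=5 * 0.8946^4 * 0.1054^1 = 0.3375
i=5: C(5,5)=1 * 0.8946^5 * 0.1054^0 = 0.573
R = sum of terms = 0.9105

0.9105


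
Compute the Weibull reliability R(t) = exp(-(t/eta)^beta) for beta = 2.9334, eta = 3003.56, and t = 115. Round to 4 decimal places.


beta = 2.9334, eta = 3003.56, t = 115
t/eta = 115 / 3003.56 = 0.0383
(t/eta)^beta = 0.0383^2.9334 = 0.0001
R(t) = exp(-0.0001)
R(t) = 0.9999

0.9999


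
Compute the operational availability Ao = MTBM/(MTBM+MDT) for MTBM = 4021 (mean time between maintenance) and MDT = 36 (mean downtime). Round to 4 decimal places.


MTBM = 4021
MDT = 36
MTBM + MDT = 4057
Ao = 4021 / 4057
Ao = 0.9911

0.9911


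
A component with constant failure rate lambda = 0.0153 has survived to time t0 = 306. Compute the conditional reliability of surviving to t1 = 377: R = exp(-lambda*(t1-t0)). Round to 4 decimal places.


lambda = 0.0153
t0 = 306, t1 = 377
t1 - t0 = 71
lambda * (t1-t0) = 0.0153 * 71 = 1.0863
R = exp(-1.0863)
R = 0.3375

0.3375


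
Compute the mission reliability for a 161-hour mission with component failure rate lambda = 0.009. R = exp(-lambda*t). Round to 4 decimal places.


lambda = 0.009
mission_time = 161
lambda * t = 0.009 * 161 = 1.449
R = exp(-1.449)
R = 0.2348

0.2348


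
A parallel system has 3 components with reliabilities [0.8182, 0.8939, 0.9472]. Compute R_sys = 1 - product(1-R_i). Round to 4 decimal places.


Components: [0.8182, 0.8939, 0.9472]
(1 - 0.8182) = 0.1818, running product = 0.1818
(1 - 0.8939) = 0.1061, running product = 0.0193
(1 - 0.9472) = 0.0528, running product = 0.001
Product of (1-R_i) = 0.001
R_sys = 1 - 0.001 = 0.999

0.999


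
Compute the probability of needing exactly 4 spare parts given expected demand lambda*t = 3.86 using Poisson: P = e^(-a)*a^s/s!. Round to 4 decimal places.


a = 3.86, s = 4
e^(-a) = e^(-3.86) = 0.0211
a^s = 3.86^4 = 221.9981
s! = 24
P = 0.0211 * 221.9981 / 24
P = 0.1949

0.1949


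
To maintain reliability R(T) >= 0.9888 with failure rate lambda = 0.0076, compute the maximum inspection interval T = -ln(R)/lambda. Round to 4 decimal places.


R_target = 0.9888
lambda = 0.0076
-ln(0.9888) = 0.0113
T = 0.0113 / 0.0076
T = 1.482

1.482


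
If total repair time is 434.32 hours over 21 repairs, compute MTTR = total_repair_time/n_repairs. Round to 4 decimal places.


total_repair_time = 434.32
n_repairs = 21
MTTR = 434.32 / 21
MTTR = 20.6819

20.6819


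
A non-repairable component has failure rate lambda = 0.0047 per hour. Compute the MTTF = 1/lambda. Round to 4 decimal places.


lambda = 0.0047
MTTF = 1 / 0.0047
MTTF = 212.766

212.766


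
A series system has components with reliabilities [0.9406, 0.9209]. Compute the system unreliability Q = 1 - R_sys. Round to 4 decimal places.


Components: [0.9406, 0.9209]
After component 1: product = 0.9406
After component 2: product = 0.8662
R_sys = 0.8662
Q = 1 - 0.8662 = 0.1338

0.1338


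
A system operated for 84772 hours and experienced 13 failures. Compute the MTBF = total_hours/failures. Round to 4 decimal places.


total_hours = 84772
failures = 13
MTBF = 84772 / 13
MTBF = 6520.9231

6520.9231


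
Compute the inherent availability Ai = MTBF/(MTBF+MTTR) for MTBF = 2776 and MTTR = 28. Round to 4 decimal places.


MTBF = 2776
MTTR = 28
MTBF + MTTR = 2804
Ai = 2776 / 2804
Ai = 0.99

0.99


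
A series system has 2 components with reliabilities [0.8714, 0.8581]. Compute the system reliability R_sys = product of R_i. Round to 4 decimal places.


Components: [0.8714, 0.8581]
After component 1 (R=0.8714): product = 0.8714
After component 2 (R=0.8581): product = 0.7477
R_sys = 0.7477

0.7477


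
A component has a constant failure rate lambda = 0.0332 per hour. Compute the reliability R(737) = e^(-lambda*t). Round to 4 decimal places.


lambda = 0.0332
t = 737
lambda * t = 24.4684
R(t) = e^(-24.4684)
R(t) = 0.0

0.0


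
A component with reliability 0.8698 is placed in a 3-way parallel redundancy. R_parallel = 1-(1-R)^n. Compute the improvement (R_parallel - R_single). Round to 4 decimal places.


R_single = 0.8698, n = 3
1 - R_single = 0.1302
(1 - R_single)^n = 0.1302^3 = 0.0022
R_parallel = 1 - 0.0022 = 0.9978
Improvement = 0.9978 - 0.8698
Improvement = 0.128

0.128


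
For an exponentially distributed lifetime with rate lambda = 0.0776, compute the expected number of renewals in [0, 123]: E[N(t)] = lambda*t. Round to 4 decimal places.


lambda = 0.0776
t = 123
E[N(t)] = lambda * t
E[N(t)] = 0.0776 * 123
E[N(t)] = 9.5448

9.5448


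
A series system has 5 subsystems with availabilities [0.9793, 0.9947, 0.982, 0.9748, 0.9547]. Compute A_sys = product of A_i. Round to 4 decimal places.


Subsystems: [0.9793, 0.9947, 0.982, 0.9748, 0.9547]
After subsystem 1 (A=0.9793): product = 0.9793
After subsystem 2 (A=0.9947): product = 0.9741
After subsystem 3 (A=0.982): product = 0.9566
After subsystem 4 (A=0.9748): product = 0.9325
After subsystem 5 (A=0.9547): product = 0.8902
A_sys = 0.8902

0.8902


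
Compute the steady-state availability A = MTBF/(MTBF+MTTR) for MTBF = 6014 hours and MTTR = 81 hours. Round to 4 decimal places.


MTBF = 6014
MTTR = 81
MTBF + MTTR = 6095
A = 6014 / 6095
A = 0.9867

0.9867


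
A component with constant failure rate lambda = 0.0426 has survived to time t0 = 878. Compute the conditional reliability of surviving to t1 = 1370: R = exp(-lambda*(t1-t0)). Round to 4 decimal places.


lambda = 0.0426
t0 = 878, t1 = 1370
t1 - t0 = 492
lambda * (t1-t0) = 0.0426 * 492 = 20.9592
R = exp(-20.9592)
R = 0.0

0.0


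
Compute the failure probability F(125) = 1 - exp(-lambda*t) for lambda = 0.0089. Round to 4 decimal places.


lambda = 0.0089, t = 125
lambda * t = 1.1125
exp(-1.1125) = 0.3287
F(t) = 1 - 0.3287
F(t) = 0.6713

0.6713


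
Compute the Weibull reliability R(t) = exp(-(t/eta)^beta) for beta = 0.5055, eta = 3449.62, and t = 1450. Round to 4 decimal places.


beta = 0.5055, eta = 3449.62, t = 1450
t/eta = 1450 / 3449.62 = 0.4203
(t/eta)^beta = 0.4203^0.5055 = 0.6453
R(t) = exp(-0.6453)
R(t) = 0.5245

0.5245


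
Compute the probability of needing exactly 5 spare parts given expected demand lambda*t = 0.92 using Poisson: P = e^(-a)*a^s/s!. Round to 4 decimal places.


a = 0.92, s = 5
e^(-a) = e^(-0.92) = 0.3985
a^s = 0.92^5 = 0.6591
s! = 120
P = 0.3985 * 0.6591 / 120
P = 0.0022

0.0022


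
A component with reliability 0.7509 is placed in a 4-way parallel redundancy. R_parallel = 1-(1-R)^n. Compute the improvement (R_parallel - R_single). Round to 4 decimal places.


R_single = 0.7509, n = 4
1 - R_single = 0.2491
(1 - R_single)^n = 0.2491^4 = 0.0039
R_parallel = 1 - 0.0039 = 0.9961
Improvement = 0.9961 - 0.7509
Improvement = 0.2452

0.2452


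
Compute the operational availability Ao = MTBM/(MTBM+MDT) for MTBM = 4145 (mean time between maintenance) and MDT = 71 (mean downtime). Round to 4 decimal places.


MTBM = 4145
MDT = 71
MTBM + MDT = 4216
Ao = 4145 / 4216
Ao = 0.9832

0.9832


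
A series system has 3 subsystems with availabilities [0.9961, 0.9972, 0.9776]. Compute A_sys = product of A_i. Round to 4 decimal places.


Subsystems: [0.9961, 0.9972, 0.9776]
After subsystem 1 (A=0.9961): product = 0.9961
After subsystem 2 (A=0.9972): product = 0.9933
After subsystem 3 (A=0.9776): product = 0.9711
A_sys = 0.9711

0.9711


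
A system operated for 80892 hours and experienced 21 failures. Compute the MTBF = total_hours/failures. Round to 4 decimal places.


total_hours = 80892
failures = 21
MTBF = 80892 / 21
MTBF = 3852.0

3852.0


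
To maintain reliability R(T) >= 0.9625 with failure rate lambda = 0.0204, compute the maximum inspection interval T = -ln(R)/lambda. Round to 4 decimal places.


R_target = 0.9625
lambda = 0.0204
-ln(0.9625) = 0.0382
T = 0.0382 / 0.0204
T = 1.8736

1.8736


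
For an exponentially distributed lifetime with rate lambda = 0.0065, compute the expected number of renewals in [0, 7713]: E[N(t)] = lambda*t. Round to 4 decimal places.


lambda = 0.0065
t = 7713
E[N(t)] = lambda * t
E[N(t)] = 0.0065 * 7713
E[N(t)] = 50.1345

50.1345


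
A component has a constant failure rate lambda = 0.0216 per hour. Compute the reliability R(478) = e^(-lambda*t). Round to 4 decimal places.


lambda = 0.0216
t = 478
lambda * t = 10.3248
R(t) = e^(-10.3248)
R(t) = 0.0

0.0


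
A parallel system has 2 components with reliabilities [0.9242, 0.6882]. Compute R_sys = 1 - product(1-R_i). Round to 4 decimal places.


Components: [0.9242, 0.6882]
(1 - 0.9242) = 0.0758, running product = 0.0758
(1 - 0.6882) = 0.3118, running product = 0.0236
Product of (1-R_i) = 0.0236
R_sys = 1 - 0.0236 = 0.9764

0.9764


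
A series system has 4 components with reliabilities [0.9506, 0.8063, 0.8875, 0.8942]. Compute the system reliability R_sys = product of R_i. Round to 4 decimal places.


Components: [0.9506, 0.8063, 0.8875, 0.8942]
After component 1 (R=0.9506): product = 0.9506
After component 2 (R=0.8063): product = 0.7665
After component 3 (R=0.8875): product = 0.6802
After component 4 (R=0.8942): product = 0.6083
R_sys = 0.6083

0.6083


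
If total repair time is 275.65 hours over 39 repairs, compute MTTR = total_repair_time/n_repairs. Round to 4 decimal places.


total_repair_time = 275.65
n_repairs = 39
MTTR = 275.65 / 39
MTTR = 7.0679

7.0679


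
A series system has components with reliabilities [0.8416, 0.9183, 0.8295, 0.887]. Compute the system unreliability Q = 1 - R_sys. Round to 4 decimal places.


Components: [0.8416, 0.9183, 0.8295, 0.887]
After component 1: product = 0.8416
After component 2: product = 0.7728
After component 3: product = 0.6411
After component 4: product = 0.5686
R_sys = 0.5686
Q = 1 - 0.5686 = 0.4314

0.4314


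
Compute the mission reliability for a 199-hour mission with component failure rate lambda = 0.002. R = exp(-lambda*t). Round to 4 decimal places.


lambda = 0.002
mission_time = 199
lambda * t = 0.002 * 199 = 0.398
R = exp(-0.398)
R = 0.6717

0.6717


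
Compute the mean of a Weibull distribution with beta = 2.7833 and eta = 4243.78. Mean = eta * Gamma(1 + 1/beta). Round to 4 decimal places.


beta = 2.7833, eta = 4243.78
1/beta = 0.3593
1 + 1/beta = 1.3593
Gamma(1.3593) = 0.8903
Mean = 4243.78 * 0.8903
Mean = 3778.0268

3778.0268


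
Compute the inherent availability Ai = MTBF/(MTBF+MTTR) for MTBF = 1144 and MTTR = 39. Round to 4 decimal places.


MTBF = 1144
MTTR = 39
MTBF + MTTR = 1183
Ai = 1144 / 1183
Ai = 0.967

0.967


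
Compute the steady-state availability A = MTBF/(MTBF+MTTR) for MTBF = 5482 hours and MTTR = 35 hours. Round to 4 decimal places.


MTBF = 5482
MTTR = 35
MTBF + MTTR = 5517
A = 5482 / 5517
A = 0.9937

0.9937


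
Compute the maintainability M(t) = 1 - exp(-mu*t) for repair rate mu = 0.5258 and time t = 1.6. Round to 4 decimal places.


mu = 0.5258, t = 1.6
mu * t = 0.5258 * 1.6 = 0.8413
exp(-0.8413) = 0.4312
M(t) = 1 - 0.4312
M(t) = 0.5688

0.5688


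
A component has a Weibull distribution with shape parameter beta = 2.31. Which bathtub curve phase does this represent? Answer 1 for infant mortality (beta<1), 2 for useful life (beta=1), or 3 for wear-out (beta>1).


beta = 2.31
Compare beta to 1:
beta < 1 => infant mortality (phase 1)
beta = 1 => useful life (phase 2)
beta > 1 => wear-out (phase 3)
Since beta = 2.31, this is wear-out (increasing failure rate)
Phase = 3

3


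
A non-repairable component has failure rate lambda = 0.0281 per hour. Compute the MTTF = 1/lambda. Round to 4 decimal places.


lambda = 0.0281
MTTF = 1 / 0.0281
MTTF = 35.5872

35.5872


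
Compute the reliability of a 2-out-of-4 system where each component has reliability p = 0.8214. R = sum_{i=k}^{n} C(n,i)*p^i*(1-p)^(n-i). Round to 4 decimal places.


k = 2, n = 4, p = 0.8214
i=2: C(4,2)=6 * 0.8214^2 * 0.1786^2 = 0.1291
i=3: C(4,3)=4 * 0.8214^3 * 0.1786^1 = 0.3959
i=4: C(4,4)=1 * 0.8214^4 * 0.1786^0 = 0.4552
R = sum of terms = 0.9803

0.9803


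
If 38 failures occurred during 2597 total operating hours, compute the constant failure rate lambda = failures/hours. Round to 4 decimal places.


failures = 38
total_hours = 2597
lambda = 38 / 2597
lambda = 0.0146

0.0146


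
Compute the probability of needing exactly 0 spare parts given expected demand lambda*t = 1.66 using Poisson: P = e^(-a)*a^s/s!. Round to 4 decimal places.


a = 1.66, s = 0
e^(-a) = e^(-1.66) = 0.1901
a^s = 1.66^0 = 1.0
s! = 1
P = 0.1901 * 1.0 / 1
P = 0.1901

0.1901


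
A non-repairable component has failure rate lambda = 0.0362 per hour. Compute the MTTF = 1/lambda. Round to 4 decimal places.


lambda = 0.0362
MTTF = 1 / 0.0362
MTTF = 27.6243

27.6243


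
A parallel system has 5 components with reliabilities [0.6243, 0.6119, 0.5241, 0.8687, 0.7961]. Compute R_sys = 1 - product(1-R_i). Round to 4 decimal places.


Components: [0.6243, 0.6119, 0.5241, 0.8687, 0.7961]
(1 - 0.6243) = 0.3757, running product = 0.3757
(1 - 0.6119) = 0.3881, running product = 0.1458
(1 - 0.5241) = 0.4759, running product = 0.0694
(1 - 0.8687) = 0.1313, running product = 0.0091
(1 - 0.7961) = 0.2039, running product = 0.0019
Product of (1-R_i) = 0.0019
R_sys = 1 - 0.0019 = 0.9981

0.9981


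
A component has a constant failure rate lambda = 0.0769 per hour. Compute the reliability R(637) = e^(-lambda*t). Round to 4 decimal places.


lambda = 0.0769
t = 637
lambda * t = 48.9853
R(t) = e^(-48.9853)
R(t) = 0.0

0.0


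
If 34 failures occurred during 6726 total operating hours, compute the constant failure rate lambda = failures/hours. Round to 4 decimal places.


failures = 34
total_hours = 6726
lambda = 34 / 6726
lambda = 0.0051

0.0051


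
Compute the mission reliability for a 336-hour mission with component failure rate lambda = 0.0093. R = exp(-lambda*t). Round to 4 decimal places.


lambda = 0.0093
mission_time = 336
lambda * t = 0.0093 * 336 = 3.1248
R = exp(-3.1248)
R = 0.0439

0.0439


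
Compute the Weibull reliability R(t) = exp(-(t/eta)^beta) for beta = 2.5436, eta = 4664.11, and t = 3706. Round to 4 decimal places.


beta = 2.5436, eta = 4664.11, t = 3706
t/eta = 3706 / 4664.11 = 0.7946
(t/eta)^beta = 0.7946^2.5436 = 0.5572
R(t) = exp(-0.5572)
R(t) = 0.5728

0.5728


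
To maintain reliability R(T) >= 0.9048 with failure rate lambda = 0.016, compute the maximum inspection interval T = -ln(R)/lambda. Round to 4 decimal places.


R_target = 0.9048
lambda = 0.016
-ln(0.9048) = 0.1
T = 0.1 / 0.016
T = 6.2526

6.2526


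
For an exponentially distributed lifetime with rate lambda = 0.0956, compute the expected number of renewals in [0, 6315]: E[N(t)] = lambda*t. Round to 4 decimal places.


lambda = 0.0956
t = 6315
E[N(t)] = lambda * t
E[N(t)] = 0.0956 * 6315
E[N(t)] = 603.714

603.714


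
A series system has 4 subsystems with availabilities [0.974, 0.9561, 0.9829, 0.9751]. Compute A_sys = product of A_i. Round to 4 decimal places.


Subsystems: [0.974, 0.9561, 0.9829, 0.9751]
After subsystem 1 (A=0.974): product = 0.974
After subsystem 2 (A=0.9561): product = 0.9312
After subsystem 3 (A=0.9829): product = 0.9153
After subsystem 4 (A=0.9751): product = 0.8925
A_sys = 0.8925

0.8925


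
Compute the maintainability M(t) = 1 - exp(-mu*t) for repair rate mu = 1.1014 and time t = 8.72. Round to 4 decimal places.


mu = 1.1014, t = 8.72
mu * t = 1.1014 * 8.72 = 9.6042
exp(-9.6042) = 0.0001
M(t) = 1 - 0.0001
M(t) = 0.9999

0.9999


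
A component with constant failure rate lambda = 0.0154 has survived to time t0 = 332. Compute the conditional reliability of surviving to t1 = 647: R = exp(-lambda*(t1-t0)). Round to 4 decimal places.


lambda = 0.0154
t0 = 332, t1 = 647
t1 - t0 = 315
lambda * (t1-t0) = 0.0154 * 315 = 4.851
R = exp(-4.851)
R = 0.0078

0.0078


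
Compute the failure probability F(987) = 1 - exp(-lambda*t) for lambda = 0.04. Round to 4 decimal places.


lambda = 0.04, t = 987
lambda * t = 39.48
exp(-39.48) = 0.0
F(t) = 1 - 0.0
F(t) = 1.0

1.0


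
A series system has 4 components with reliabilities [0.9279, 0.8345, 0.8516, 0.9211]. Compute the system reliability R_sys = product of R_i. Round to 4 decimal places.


Components: [0.9279, 0.8345, 0.8516, 0.9211]
After component 1 (R=0.9279): product = 0.9279
After component 2 (R=0.8345): product = 0.7743
After component 3 (R=0.8516): product = 0.6594
After component 4 (R=0.9211): product = 0.6074
R_sys = 0.6074

0.6074


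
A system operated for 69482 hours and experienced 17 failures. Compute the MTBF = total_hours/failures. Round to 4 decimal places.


total_hours = 69482
failures = 17
MTBF = 69482 / 17
MTBF = 4087.1765

4087.1765


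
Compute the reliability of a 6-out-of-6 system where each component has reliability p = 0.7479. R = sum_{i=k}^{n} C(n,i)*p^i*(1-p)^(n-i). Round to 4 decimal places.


k = 6, n = 6, p = 0.7479
i=6: C(6,6)=1 * 0.7479^6 * 0.2521^0 = 0.175
R = sum of terms = 0.175

0.175


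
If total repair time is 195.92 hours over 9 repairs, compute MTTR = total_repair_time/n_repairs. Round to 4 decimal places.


total_repair_time = 195.92
n_repairs = 9
MTTR = 195.92 / 9
MTTR = 21.7689

21.7689


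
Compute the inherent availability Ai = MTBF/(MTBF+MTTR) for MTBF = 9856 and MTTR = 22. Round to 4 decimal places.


MTBF = 9856
MTTR = 22
MTBF + MTTR = 9878
Ai = 9856 / 9878
Ai = 0.9978

0.9978
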